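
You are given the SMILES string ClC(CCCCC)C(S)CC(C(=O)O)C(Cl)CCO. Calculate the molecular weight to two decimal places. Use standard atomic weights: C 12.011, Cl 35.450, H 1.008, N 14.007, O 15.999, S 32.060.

First, the molecular formula is C13H24Cl2O3S (counting implicit H from valence).
  C: 13 × 12.011 = 156.143
  Cl: 2 × 35.450 = 70.900
  H: 24 × 1.008 = 24.192
  O: 3 × 15.999 = 47.997
  S: 1 × 32.060 = 32.060
Sum: 13×12.011 + 2×35.450 + 24×1.008 + 3×15.999 + 1×32.060 = 331.292 → 331.29 g/mol.

331.29 g/mol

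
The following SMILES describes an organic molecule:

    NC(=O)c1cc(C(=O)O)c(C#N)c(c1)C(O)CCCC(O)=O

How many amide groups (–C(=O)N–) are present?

The amide motif appears at heavy-atom position 2 in the SMILES.
Other groups present: 2 carboxylic acid, 1 hydroxyl, 1 nitrile.
Amide count: 1.

1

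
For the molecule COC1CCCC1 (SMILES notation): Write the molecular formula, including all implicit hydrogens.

C6H12O

Walk through each heavy atom and fill implicit hydrogens from standard valence (C 4, N 3, O 2, S 2, halogen 1):
  atom 1: C, bond orders sum to 1 (valence 4) → 3 H
  atom 2: O, bond orders sum to 2 (valence 2) → 0 H
  atom 3: C, bond orders sum to 3 (valence 4) → 1 H
  atom 4: C, bond orders sum to 2 (valence 4) → 2 H
  atom 5: C, bond orders sum to 2 (valence 4) → 2 H
  atom 6: C, bond orders sum to 2 (valence 4) → 2 H
  atom 7: C, bond orders sum to 2 (valence 4) → 2 H
Totals → C:6, H:12, O:1.
In Hill order: C6H12O.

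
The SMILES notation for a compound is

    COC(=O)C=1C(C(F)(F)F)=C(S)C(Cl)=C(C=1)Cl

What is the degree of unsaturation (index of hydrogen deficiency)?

Degree of unsaturation = (number of rings) + (number of π bonds).
Ring closures in the SMILES: 1.
π bonds: 4 double bonds (each 1 DoU) → 4 DoU from unsaturation.
Total DoU = 1 + 4 = 5.

5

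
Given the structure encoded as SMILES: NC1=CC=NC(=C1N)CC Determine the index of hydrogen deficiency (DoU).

4

Degree of unsaturation = (number of rings) + (number of π bonds).
Ring closures in the SMILES: 1.
π bonds: 3 double bonds (each 1 DoU) → 3 DoU from unsaturation.
Total DoU = 1 + 3 = 4.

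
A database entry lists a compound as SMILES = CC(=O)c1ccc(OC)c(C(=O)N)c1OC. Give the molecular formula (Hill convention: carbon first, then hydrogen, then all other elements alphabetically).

C11H13NO4

Walk through each heavy atom and fill implicit hydrogens from standard valence (C 4, N 3, O 2, S 2, halogen 1); for lowercase aromatic atoms, an aromatic c carries 1 H when it has two neighbours and 0 H with three, and aromatic n carries 0 H:
  atom 1: C, bond orders sum to 1 (valence 4) → 3 H
  atom 2: C, bond orders sum to 4 (valence 4) → 0 H
  atom 3: O, bond orders sum to 2 (valence 2) → 0 H
  atom 4: aromatic c, 3 neighbours → 0 H
  atom 5: aromatic c, 2 neighbours → 1 H
  atom 6: aromatic c, 2 neighbours → 1 H
  atom 7: aromatic c, 3 neighbours → 0 H
  atom 8: O, bond orders sum to 2 (valence 2) → 0 H
  atom 9: C, bond orders sum to 1 (valence 4) → 3 H
  atom 10: aromatic c, 3 neighbours → 0 H
  atom 11: C, bond orders sum to 4 (valence 4) → 0 H
  atom 12: O, bond orders sum to 2 (valence 2) → 0 H
  atom 13: N, bond orders sum to 1 (valence 3) → 2 H
  atom 14: aromatic c, 3 neighbours → 0 H
  atom 15: O, bond orders sum to 2 (valence 2) → 0 H
  atom 16: C, bond orders sum to 1 (valence 4) → 3 H
Totals → C:11, H:13, N:1, O:4.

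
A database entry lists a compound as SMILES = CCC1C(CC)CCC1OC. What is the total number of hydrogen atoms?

Walk through each heavy atom and fill implicit hydrogens from standard valence (C 4, N 3, O 2, S 2, halogen 1):
  atom 1: C, bond orders sum to 1 (valence 4) → 3 H
  atom 2: C, bond orders sum to 2 (valence 4) → 2 H
  atom 3: C, bond orders sum to 3 (valence 4) → 1 H
  atom 4: C, bond orders sum to 3 (valence 4) → 1 H
  atom 5: C, bond orders sum to 2 (valence 4) → 2 H
  atom 6: C, bond orders sum to 1 (valence 4) → 3 H
  atom 7: C, bond orders sum to 2 (valence 4) → 2 H
  atom 8: C, bond orders sum to 2 (valence 4) → 2 H
  atom 9: C, bond orders sum to 3 (valence 4) → 1 H
  atom 10: O, bond orders sum to 2 (valence 2) → 0 H
  atom 11: C, bond orders sum to 1 (valence 4) → 3 H
Total hydrogens: 20.

20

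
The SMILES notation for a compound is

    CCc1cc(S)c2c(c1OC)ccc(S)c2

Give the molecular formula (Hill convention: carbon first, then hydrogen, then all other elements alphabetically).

C13H14OS2

Walk through each heavy atom and fill implicit hydrogens from standard valence (C 4, N 3, O 2, S 2, halogen 1); for lowercase aromatic atoms, an aromatic c carries 1 H when it has two neighbours and 0 H with three, and aromatic n carries 0 H:
  atom 1: C, bond orders sum to 1 (valence 4) → 3 H
  atom 2: C, bond orders sum to 2 (valence 4) → 2 H
  atom 3: aromatic c, 3 neighbours → 0 H
  atom 4: aromatic c, 2 neighbours → 1 H
  atom 5: aromatic c, 3 neighbours → 0 H
  atom 6: S, bond orders sum to 1 (valence 2) → 1 H
  atom 7: aromatic c, 3 neighbours → 0 H
  atom 8: aromatic c, 3 neighbours → 0 H
  atom 9: aromatic c, 3 neighbours → 0 H
  atom 10: O, bond orders sum to 2 (valence 2) → 0 H
  atom 11: C, bond orders sum to 1 (valence 4) → 3 H
  atom 12: aromatic c, 2 neighbours → 1 H
  atom 13: aromatic c, 2 neighbours → 1 H
  atom 14: aromatic c, 3 neighbours → 0 H
  atom 15: S, bond orders sum to 1 (valence 2) → 1 H
  atom 16: aromatic c, 2 neighbours → 1 H
Totals → C:13, H:14, O:1, S:2.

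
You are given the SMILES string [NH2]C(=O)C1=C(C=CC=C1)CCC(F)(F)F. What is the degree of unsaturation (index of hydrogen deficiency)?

Molecular formula: C10H10F3NO.
DoU = (2C + 2 + N − H − X) / 2, where X is the halogen count and O/S are ignored.
    = (2·10 + 2 + 1 − 10 − 3) / 2 = 10 / 2 = 5.

5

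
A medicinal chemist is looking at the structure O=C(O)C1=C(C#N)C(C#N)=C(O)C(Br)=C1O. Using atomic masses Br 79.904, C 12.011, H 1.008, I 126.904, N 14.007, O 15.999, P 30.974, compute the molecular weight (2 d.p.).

First, the molecular formula is C9H3BrN2O4 (counting implicit H from valence).
  Br: 1 × 79.904 = 79.904
  C: 9 × 12.011 = 108.099
  H: 3 × 1.008 = 3.024
  N: 2 × 14.007 = 28.014
  O: 4 × 15.999 = 63.996
Sum: 1×79.904 + 9×12.011 + 3×1.008 + 2×14.007 + 4×15.999 = 283.037 → 283.04 g/mol.

283.04 g/mol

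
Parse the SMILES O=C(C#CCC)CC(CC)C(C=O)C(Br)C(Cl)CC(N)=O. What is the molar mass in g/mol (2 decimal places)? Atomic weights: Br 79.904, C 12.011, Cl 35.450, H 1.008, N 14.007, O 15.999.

378.69 g/mol

First, the molecular formula is C15H21BrClNO3 (counting implicit H from valence).
  Br: 1 × 79.904 = 79.904
  C: 15 × 12.011 = 180.165
  Cl: 1 × 35.450 = 35.450
  H: 21 × 1.008 = 21.168
  N: 1 × 14.007 = 14.007
  O: 3 × 15.999 = 47.997
Sum: 1×79.904 + 15×12.011 + 1×35.450 + 21×1.008 + 1×14.007 + 3×15.999 = 378.691 → 378.69 g/mol.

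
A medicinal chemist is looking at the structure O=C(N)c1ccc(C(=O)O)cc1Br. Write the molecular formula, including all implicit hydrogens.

Walk through each heavy atom and fill implicit hydrogens from standard valence (C 4, N 3, O 2, S 2, halogen 1); for lowercase aromatic atoms, an aromatic c carries 1 H when it has two neighbours and 0 H with three, and aromatic n carries 0 H:
  atom 1: O, bond orders sum to 2 (valence 2) → 0 H
  atom 2: C, bond orders sum to 4 (valence 4) → 0 H
  atom 3: N, bond orders sum to 1 (valence 3) → 2 H
  atom 4: aromatic c, 3 neighbours → 0 H
  atom 5: aromatic c, 2 neighbours → 1 H
  atom 6: aromatic c, 2 neighbours → 1 H
  atom 7: aromatic c, 3 neighbours → 0 H
  atom 8: C, bond orders sum to 4 (valence 4) → 0 H
  atom 9: O, bond orders sum to 2 (valence 2) → 0 H
  atom 10: O, bond orders sum to 1 (valence 2) → 1 H
  atom 11: aromatic c, 2 neighbours → 1 H
  atom 12: aromatic c, 3 neighbours → 0 H
  atom 13: Br (halogen, monovalent) → 0 H
Totals → C:8, H:6, Br:1, N:1, O:3.
In Hill order: C8H6BrNO3.

C8H6BrNO3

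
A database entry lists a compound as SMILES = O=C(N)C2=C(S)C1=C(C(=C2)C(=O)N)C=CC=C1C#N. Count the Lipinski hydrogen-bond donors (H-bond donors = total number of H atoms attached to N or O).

Donors: find every N or O and count the H atoms it carries.
  atom 1 (O): bond orders sum to 2 → 0 H
  atom 3 (N): bond orders sum to 1 → 2 H
  atom 12 (O): bond orders sum to 2 → 0 H
  atom 13 (N): bond orders sum to 1 → 2 H
  atom 19 (N): bond orders sum to 3 → 0 H
Lipinski HBD = 4.

4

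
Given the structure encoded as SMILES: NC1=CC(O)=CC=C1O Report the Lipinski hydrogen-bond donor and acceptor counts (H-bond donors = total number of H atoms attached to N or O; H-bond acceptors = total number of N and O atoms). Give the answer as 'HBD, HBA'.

4, 3

Donors: find every N or O and count the H atoms it carries.
  atom 1 (N): bond orders sum to 1 → 2 H
  atom 5 (O): bond orders sum to 1 → 1 H
  atom 9 (O): bond orders sum to 1 → 1 H
Lipinski HBD = 4.
Acceptors: N atoms = 1, O atoms = 2 → HBA = 3.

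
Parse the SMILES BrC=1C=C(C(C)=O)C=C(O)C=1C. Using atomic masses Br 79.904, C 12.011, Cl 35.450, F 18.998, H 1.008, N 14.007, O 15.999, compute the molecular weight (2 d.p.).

First, the molecular formula is C9H9BrO2 (counting implicit H from valence).
  Br: 1 × 79.904 = 79.904
  C: 9 × 12.011 = 108.099
  H: 9 × 1.008 = 9.072
  O: 2 × 15.999 = 31.998
Sum: 1×79.904 + 9×12.011 + 9×1.008 + 2×15.999 = 229.073 → 229.07 g/mol.

229.07 g/mol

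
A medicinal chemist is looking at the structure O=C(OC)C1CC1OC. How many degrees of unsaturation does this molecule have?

2

Molecular formula: C6H10O3.
DoU = (2C + 2 + N − H − X) / 2, where X is the halogen count and O/S are ignored.
    = (2·6 + 2 + 0 − 10 − 0) / 2 = 4 / 2 = 2.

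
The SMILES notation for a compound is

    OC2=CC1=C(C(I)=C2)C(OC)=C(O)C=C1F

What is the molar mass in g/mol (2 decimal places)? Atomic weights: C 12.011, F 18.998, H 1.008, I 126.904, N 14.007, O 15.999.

334.08 g/mol

First, the molecular formula is C11H8FIO3 (counting implicit H from valence).
  C: 11 × 12.011 = 132.121
  F: 1 × 18.998 = 18.998
  H: 8 × 1.008 = 8.064
  I: 1 × 126.904 = 126.904
  O: 3 × 15.999 = 47.997
Sum: 11×12.011 + 1×18.998 + 8×1.008 + 1×126.904 + 3×15.999 = 334.084 → 334.08 g/mol.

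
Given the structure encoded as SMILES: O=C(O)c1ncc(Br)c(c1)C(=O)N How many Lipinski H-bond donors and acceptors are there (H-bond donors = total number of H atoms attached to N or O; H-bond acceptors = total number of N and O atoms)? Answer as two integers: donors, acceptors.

Donors: find every N or O and count the H atoms it carries.
  atom 1 (O): bond orders sum to 2 → 0 H
  atom 3 (O): bond orders sum to 1 → 1 H
  atom 5 (N): bond orders sum to 3 → 0 H
  atom 12 (O): bond orders sum to 2 → 0 H
  atom 13 (N): bond orders sum to 1 → 2 H
Lipinski HBD = 3.
Acceptors: N atoms = 2, O atoms = 3 → HBA = 5.

3, 5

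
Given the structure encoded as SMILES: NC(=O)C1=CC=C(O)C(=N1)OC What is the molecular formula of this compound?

C7H8N2O3

Walk through each heavy atom and fill implicit hydrogens from standard valence (C 4, N 3, O 2, S 2, halogen 1):
  atom 1: N, bond orders sum to 1 (valence 3) → 2 H
  atom 2: C, bond orders sum to 4 (valence 4) → 0 H
  atom 3: O, bond orders sum to 2 (valence 2) → 0 H
  atom 4: C, bond orders sum to 4 (valence 4) → 0 H
  atom 5: C, bond orders sum to 3 (valence 4) → 1 H
  atom 6: C, bond orders sum to 3 (valence 4) → 1 H
  atom 7: C, bond orders sum to 4 (valence 4) → 0 H
  atom 8: O, bond orders sum to 1 (valence 2) → 1 H
  atom 9: C, bond orders sum to 4 (valence 4) → 0 H
  atom 10: N, bond orders sum to 3 (valence 3) → 0 H
  atom 11: O, bond orders sum to 2 (valence 2) → 0 H
  atom 12: C, bond orders sum to 1 (valence 4) → 3 H
Totals → C:7, H:8, N:2, O:3.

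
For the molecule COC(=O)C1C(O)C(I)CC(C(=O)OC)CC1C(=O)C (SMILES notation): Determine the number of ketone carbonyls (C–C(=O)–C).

The ketone motif appears at heavy-atom position 18 in the SMILES.
Other groups present: 2 ester, 1 hydroxyl.
Ketone count: 1.

1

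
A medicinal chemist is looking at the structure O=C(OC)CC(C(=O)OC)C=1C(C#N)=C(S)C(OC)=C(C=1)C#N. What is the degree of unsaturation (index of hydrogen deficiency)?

Molecular formula: C15H14N2O5S.
DoU = (2C + 2 + N − H − X) / 2, where X is the halogen count and O/S are ignored.
    = (2·15 + 2 + 2 − 14 − 0) / 2 = 20 / 2 = 10.

10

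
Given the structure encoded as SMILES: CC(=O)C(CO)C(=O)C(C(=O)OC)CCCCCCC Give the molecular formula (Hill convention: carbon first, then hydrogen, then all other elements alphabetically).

Walk through each heavy atom and fill implicit hydrogens from standard valence (C 4, N 3, O 2, S 2, halogen 1):
  atom 1: C, bond orders sum to 1 (valence 4) → 3 H
  atom 2: C, bond orders sum to 4 (valence 4) → 0 H
  atom 3: O, bond orders sum to 2 (valence 2) → 0 H
  atom 4: C, bond orders sum to 3 (valence 4) → 1 H
  atom 5: C, bond orders sum to 2 (valence 4) → 2 H
  atom 6: O, bond orders sum to 1 (valence 2) → 1 H
  atom 7: C, bond orders sum to 4 (valence 4) → 0 H
  atom 8: O, bond orders sum to 2 (valence 2) → 0 H
  atom 9: C, bond orders sum to 3 (valence 4) → 1 H
  atom 10: C, bond orders sum to 4 (valence 4) → 0 H
  atom 11: O, bond orders sum to 2 (valence 2) → 0 H
  atom 12: O, bond orders sum to 2 (valence 2) → 0 H
  atom 13: C, bond orders sum to 1 (valence 4) → 3 H
  atom 14: C, bond orders sum to 2 (valence 4) → 2 H
  atom 15: C, bond orders sum to 2 (valence 4) → 2 H
  atom 16: C, bond orders sum to 2 (valence 4) → 2 H
  atom 17: C, bond orders sum to 2 (valence 4) → 2 H
  atom 18: C, bond orders sum to 2 (valence 4) → 2 H
  atom 19: C, bond orders sum to 2 (valence 4) → 2 H
  atom 20: C, bond orders sum to 1 (valence 4) → 3 H
Totals → C:15, H:26, O:5.
In Hill order: C15H26O5.

C15H26O5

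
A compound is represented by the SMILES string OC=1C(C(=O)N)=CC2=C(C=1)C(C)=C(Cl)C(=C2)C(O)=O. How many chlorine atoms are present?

1

Scan the SMILES for Cl atoms (remember two-letter symbols like Cl and Br are single atoms).
Chlorine count: 1.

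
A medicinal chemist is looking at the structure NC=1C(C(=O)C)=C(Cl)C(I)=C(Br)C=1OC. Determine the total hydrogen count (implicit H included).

8

Walk through each heavy atom and fill implicit hydrogens from standard valence (C 4, N 3, O 2, S 2, halogen 1):
  atom 1: N, bond orders sum to 1 (valence 3) → 2 H
  atom 2: C, bond orders sum to 4 (valence 4) → 0 H
  atom 3: C, bond orders sum to 4 (valence 4) → 0 H
  atom 4: C, bond orders sum to 4 (valence 4) → 0 H
  atom 5: O, bond orders sum to 2 (valence 2) → 0 H
  atom 6: C, bond orders sum to 1 (valence 4) → 3 H
  atom 7: C, bond orders sum to 4 (valence 4) → 0 H
  atom 8: Cl (halogen, monovalent) → 0 H
  atom 9: C, bond orders sum to 4 (valence 4) → 0 H
  atom 10: I (halogen, monovalent) → 0 H
  atom 11: C, bond orders sum to 4 (valence 4) → 0 H
  atom 12: Br (halogen, monovalent) → 0 H
  atom 13: C, bond orders sum to 4 (valence 4) → 0 H
  atom 14: O, bond orders sum to 2 (valence 2) → 0 H
  atom 15: C, bond orders sum to 1 (valence 4) → 3 H
Total hydrogens: 8.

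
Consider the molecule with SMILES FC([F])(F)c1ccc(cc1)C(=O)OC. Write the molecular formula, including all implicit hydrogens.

C9H7F3O2

Walk through each heavy atom and fill implicit hydrogens from standard valence (C 4, N 3, O 2, S 2, halogen 1); for lowercase aromatic atoms, an aromatic c carries 1 H when it has two neighbours and 0 H with three, and aromatic n carries 0 H:
  atom 1: F (halogen, monovalent) → 0 H
  atom 2: C, bond orders sum to 4 (valence 4) → 0 H
  atom 3: F with explicit H count 0
  atom 4: F (halogen, monovalent) → 0 H
  atom 5: aromatic c, 3 neighbours → 0 H
  atom 6: aromatic c, 2 neighbours → 1 H
  atom 7: aromatic c, 2 neighbours → 1 H
  atom 8: aromatic c, 3 neighbours → 0 H
  atom 9: aromatic c, 2 neighbours → 1 H
  atom 10: aromatic c, 2 neighbours → 1 H
  atom 11: C, bond orders sum to 4 (valence 4) → 0 H
  atom 12: O, bond orders sum to 2 (valence 2) → 0 H
  atom 13: O, bond orders sum to 2 (valence 2) → 0 H
  atom 14: C, bond orders sum to 1 (valence 4) → 3 H
Totals → C:9, H:7, F:3, O:2.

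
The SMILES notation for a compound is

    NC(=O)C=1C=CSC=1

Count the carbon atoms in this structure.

5

Count every carbon token in the SMILES (each C, including those in ring-closure positions and inside branches).
Carbon count: 5.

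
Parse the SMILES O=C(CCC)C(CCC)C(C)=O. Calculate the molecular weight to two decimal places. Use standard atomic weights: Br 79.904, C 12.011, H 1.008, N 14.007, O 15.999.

170.25 g/mol

First, the molecular formula is C10H18O2 (counting implicit H from valence).
  C: 10 × 12.011 = 120.110
  H: 18 × 1.008 = 18.144
  O: 2 × 15.999 = 31.998
Sum: 10×12.011 + 18×1.008 + 2×15.999 = 170.252 → 170.25 g/mol.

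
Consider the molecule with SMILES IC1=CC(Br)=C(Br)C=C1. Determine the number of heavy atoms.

Every atom symbol written in the SMILES (organic subset) is one heavy atom; implicit H are not written.
Heavy atoms by element → Br:2, C:6, I:1.
Total: 9.

9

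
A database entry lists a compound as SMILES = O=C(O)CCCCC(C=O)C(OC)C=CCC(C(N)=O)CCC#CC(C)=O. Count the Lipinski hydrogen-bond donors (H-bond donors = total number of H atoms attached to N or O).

Donors: find every N or O and count the H atoms it carries.
  atom 1 (O): bond orders sum to 2 → 0 H
  atom 3 (O): bond orders sum to 1 → 1 H
  atom 10 (O): bond orders sum to 2 → 0 H
  atom 12 (O): bond orders sum to 2 → 0 H
  atom 19 (N): bond orders sum to 1 → 2 H
  atom 20 (O): bond orders sum to 2 → 0 H
  atom 27 (O): bond orders sum to 2 → 0 H
Lipinski HBD = 3.

3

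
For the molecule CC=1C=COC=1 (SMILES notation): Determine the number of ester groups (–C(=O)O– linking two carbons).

0

Scan the SMILES for the ester motif — none present.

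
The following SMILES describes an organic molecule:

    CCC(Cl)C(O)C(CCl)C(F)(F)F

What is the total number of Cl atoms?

Scan the SMILES for Cl atoms (remember two-letter symbols like Cl and Br are single atoms).
Chlorine count: 2.

2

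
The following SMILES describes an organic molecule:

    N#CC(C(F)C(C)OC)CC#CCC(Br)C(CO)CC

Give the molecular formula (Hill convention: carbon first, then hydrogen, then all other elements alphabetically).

Walk through each heavy atom and fill implicit hydrogens from standard valence (C 4, N 3, O 2, S 2, halogen 1):
  atom 1: N, bond orders sum to 3 (valence 3) → 0 H
  atom 2: C, bond orders sum to 4 (valence 4) → 0 H
  atom 3: C, bond orders sum to 3 (valence 4) → 1 H
  atom 4: C, bond orders sum to 3 (valence 4) → 1 H
  atom 5: F (halogen, monovalent) → 0 H
  atom 6: C, bond orders sum to 3 (valence 4) → 1 H
  atom 7: C, bond orders sum to 1 (valence 4) → 3 H
  atom 8: O, bond orders sum to 2 (valence 2) → 0 H
  atom 9: C, bond orders sum to 1 (valence 4) → 3 H
  atom 10: C, bond orders sum to 2 (valence 4) → 2 H
  atom 11: C, bond orders sum to 4 (valence 4) → 0 H
  atom 12: C, bond orders sum to 4 (valence 4) → 0 H
  atom 13: C, bond orders sum to 2 (valence 4) → 2 H
  atom 14: C, bond orders sum to 3 (valence 4) → 1 H
  atom 15: Br (halogen, monovalent) → 0 H
  atom 16: C, bond orders sum to 3 (valence 4) → 1 H
  atom 17: C, bond orders sum to 2 (valence 4) → 2 H
  atom 18: O, bond orders sum to 1 (valence 2) → 1 H
  atom 19: C, bond orders sum to 2 (valence 4) → 2 H
  atom 20: C, bond orders sum to 1 (valence 4) → 3 H
Totals → C:15, H:23, Br:1, F:1, N:1, O:2.
In Hill order: C15H23BrFNO2.

C15H23BrFNO2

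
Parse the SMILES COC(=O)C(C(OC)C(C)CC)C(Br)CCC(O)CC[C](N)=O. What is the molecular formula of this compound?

Walk through each heavy atom and fill implicit hydrogens from standard valence (C 4, N 3, O 2, S 2, halogen 1):
  atom 1: C, bond orders sum to 1 (valence 4) → 3 H
  atom 2: O, bond orders sum to 2 (valence 2) → 0 H
  atom 3: C, bond orders sum to 4 (valence 4) → 0 H
  atom 4: O, bond orders sum to 2 (valence 2) → 0 H
  atom 5: C, bond orders sum to 3 (valence 4) → 1 H
  atom 6: C, bond orders sum to 3 (valence 4) → 1 H
  atom 7: O, bond orders sum to 2 (valence 2) → 0 H
  atom 8: C, bond orders sum to 1 (valence 4) → 3 H
  atom 9: C, bond orders sum to 3 (valence 4) → 1 H
  atom 10: C, bond orders sum to 1 (valence 4) → 3 H
  atom 11: C, bond orders sum to 2 (valence 4) → 2 H
  atom 12: C, bond orders sum to 1 (valence 4) → 3 H
  atom 13: C, bond orders sum to 3 (valence 4) → 1 H
  atom 14: Br (halogen, monovalent) → 0 H
  atom 15: C, bond orders sum to 2 (valence 4) → 2 H
  atom 16: C, bond orders sum to 2 (valence 4) → 2 H
  atom 17: C, bond orders sum to 3 (valence 4) → 1 H
  atom 18: O, bond orders sum to 1 (valence 2) → 1 H
  atom 19: C, bond orders sum to 2 (valence 4) → 2 H
  atom 20: C, bond orders sum to 2 (valence 4) → 2 H
  atom 21: C with explicit H count 0
  atom 22: N, bond orders sum to 1 (valence 3) → 2 H
  atom 23: O, bond orders sum to 2 (valence 2) → 0 H
Totals → C:16, H:30, Br:1, N:1, O:5.
In Hill order: C16H30BrNO5.

C16H30BrNO5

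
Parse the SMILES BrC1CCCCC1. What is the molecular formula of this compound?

C6H11Br

Walk through each heavy atom and fill implicit hydrogens from standard valence (C 4, N 3, O 2, S 2, halogen 1):
  atom 1: Br (halogen, monovalent) → 0 H
  atom 2: C, bond orders sum to 3 (valence 4) → 1 H
  atom 3: C, bond orders sum to 2 (valence 4) → 2 H
  atom 4: C, bond orders sum to 2 (valence 4) → 2 H
  atom 5: C, bond orders sum to 2 (valence 4) → 2 H
  atom 6: C, bond orders sum to 2 (valence 4) → 2 H
  atom 7: C, bond orders sum to 2 (valence 4) → 2 H
Totals → C:6, H:11, Br:1.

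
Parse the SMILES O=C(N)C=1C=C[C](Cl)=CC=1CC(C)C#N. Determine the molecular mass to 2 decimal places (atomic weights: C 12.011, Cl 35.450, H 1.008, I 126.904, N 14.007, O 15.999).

222.67 g/mol

First, the molecular formula is C11H11ClN2O (counting implicit H from valence).
  C: 11 × 12.011 = 132.121
  Cl: 1 × 35.450 = 35.450
  H: 11 × 1.008 = 11.088
  N: 2 × 14.007 = 28.014
  O: 1 × 15.999 = 15.999
Sum: 11×12.011 + 1×35.450 + 11×1.008 + 2×14.007 + 1×15.999 = 222.672 → 222.67 g/mol.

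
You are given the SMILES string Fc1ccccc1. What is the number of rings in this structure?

1

In SMILES, each pair of matching ring-closure digits denotes one ring-closing bond; the number of such bonds equals the number of independent rings.
Ring-closure bonds here: 1.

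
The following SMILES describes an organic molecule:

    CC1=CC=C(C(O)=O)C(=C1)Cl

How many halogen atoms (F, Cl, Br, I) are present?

Halogen atoms appear at heavy-atom position 11 (1×Cl).
Other groups present: 1 carboxylic acid.
Halogen count: 1.

1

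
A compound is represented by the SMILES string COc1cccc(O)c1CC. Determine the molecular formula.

C9H12O2

Walk through each heavy atom and fill implicit hydrogens from standard valence (C 4, N 3, O 2, S 2, halogen 1); for lowercase aromatic atoms, an aromatic c carries 1 H when it has two neighbours and 0 H with three, and aromatic n carries 0 H:
  atom 1: C, bond orders sum to 1 (valence 4) → 3 H
  atom 2: O, bond orders sum to 2 (valence 2) → 0 H
  atom 3: aromatic c, 3 neighbours → 0 H
  atom 4: aromatic c, 2 neighbours → 1 H
  atom 5: aromatic c, 2 neighbours → 1 H
  atom 6: aromatic c, 2 neighbours → 1 H
  atom 7: aromatic c, 3 neighbours → 0 H
  atom 8: O, bond orders sum to 1 (valence 2) → 1 H
  atom 9: aromatic c, 3 neighbours → 0 H
  atom 10: C, bond orders sum to 2 (valence 4) → 2 H
  atom 11: C, bond orders sum to 1 (valence 4) → 3 H
Totals → C:9, H:12, O:2.
In Hill order: C9H12O2.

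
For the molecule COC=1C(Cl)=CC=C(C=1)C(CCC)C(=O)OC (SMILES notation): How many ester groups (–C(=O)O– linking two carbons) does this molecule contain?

The ester motif appears at heavy-atom position 14 in the SMILES.
Other groups present: 1 ether.
Ester count: 1.

1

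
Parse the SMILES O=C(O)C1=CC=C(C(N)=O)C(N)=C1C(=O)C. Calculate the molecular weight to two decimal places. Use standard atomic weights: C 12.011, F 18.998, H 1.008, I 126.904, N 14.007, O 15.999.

222.20 g/mol

First, the molecular formula is C10H10N2O4 (counting implicit H from valence).
  C: 10 × 12.011 = 120.110
  H: 10 × 1.008 = 10.080
  N: 2 × 14.007 = 28.014
  O: 4 × 15.999 = 63.996
Sum: 10×12.011 + 10×1.008 + 2×14.007 + 4×15.999 = 222.200 → 222.20 g/mol.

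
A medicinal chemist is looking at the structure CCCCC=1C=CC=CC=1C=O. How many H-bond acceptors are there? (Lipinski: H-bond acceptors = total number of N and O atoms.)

1

N atoms: 0; O atoms: 1.
Lipinski HBA = 0 + 1 = 1.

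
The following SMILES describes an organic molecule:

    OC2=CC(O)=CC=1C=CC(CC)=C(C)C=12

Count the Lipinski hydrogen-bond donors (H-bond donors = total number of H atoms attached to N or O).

Donors: find every N or O and count the H atoms it carries.
  atom 1 (O): bond orders sum to 1 → 1 H
  atom 5 (O): bond orders sum to 1 → 1 H
Lipinski HBD = 2.

2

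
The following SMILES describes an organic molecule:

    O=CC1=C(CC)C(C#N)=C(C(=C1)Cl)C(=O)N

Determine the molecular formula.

Walk through each heavy atom and fill implicit hydrogens from standard valence (C 4, N 3, O 2, S 2, halogen 1):
  atom 1: O, bond orders sum to 2 (valence 2) → 0 H
  atom 2: C, bond orders sum to 3 (valence 4) → 1 H
  atom 3: C, bond orders sum to 4 (valence 4) → 0 H
  atom 4: C, bond orders sum to 4 (valence 4) → 0 H
  atom 5: C, bond orders sum to 2 (valence 4) → 2 H
  atom 6: C, bond orders sum to 1 (valence 4) → 3 H
  atom 7: C, bond orders sum to 4 (valence 4) → 0 H
  atom 8: C, bond orders sum to 4 (valence 4) → 0 H
  atom 9: N, bond orders sum to 3 (valence 3) → 0 H
  atom 10: C, bond orders sum to 4 (valence 4) → 0 H
  atom 11: C, bond orders sum to 4 (valence 4) → 0 H
  atom 12: C, bond orders sum to 3 (valence 4) → 1 H
  atom 13: Cl (halogen, monovalent) → 0 H
  atom 14: C, bond orders sum to 4 (valence 4) → 0 H
  atom 15: O, bond orders sum to 2 (valence 2) → 0 H
  atom 16: N, bond orders sum to 1 (valence 3) → 2 H
Totals → C:11, H:9, Cl:1, N:2, O:2.
In Hill order: C11H9ClN2O2.

C11H9ClN2O2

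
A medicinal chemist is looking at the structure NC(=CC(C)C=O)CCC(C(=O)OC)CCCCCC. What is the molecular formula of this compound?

Walk through each heavy atom and fill implicit hydrogens from standard valence (C 4, N 3, O 2, S 2, halogen 1):
  atom 1: N, bond orders sum to 1 (valence 3) → 2 H
  atom 2: C, bond orders sum to 4 (valence 4) → 0 H
  atom 3: C, bond orders sum to 3 (valence 4) → 1 H
  atom 4: C, bond orders sum to 3 (valence 4) → 1 H
  atom 5: C, bond orders sum to 1 (valence 4) → 3 H
  atom 6: C, bond orders sum to 3 (valence 4) → 1 H
  atom 7: O, bond orders sum to 2 (valence 2) → 0 H
  atom 8: C, bond orders sum to 2 (valence 4) → 2 H
  atom 9: C, bond orders sum to 2 (valence 4) → 2 H
  atom 10: C, bond orders sum to 3 (valence 4) → 1 H
  atom 11: C, bond orders sum to 4 (valence 4) → 0 H
  atom 12: O, bond orders sum to 2 (valence 2) → 0 H
  atom 13: O, bond orders sum to 2 (valence 2) → 0 H
  atom 14: C, bond orders sum to 1 (valence 4) → 3 H
  atom 15: C, bond orders sum to 2 (valence 4) → 2 H
  atom 16: C, bond orders sum to 2 (valence 4) → 2 H
  atom 17: C, bond orders sum to 2 (valence 4) → 2 H
  atom 18: C, bond orders sum to 2 (valence 4) → 2 H
  atom 19: C, bond orders sum to 2 (valence 4) → 2 H
  atom 20: C, bond orders sum to 1 (valence 4) → 3 H
Totals → C:16, H:29, N:1, O:3.
In Hill order: C16H29NO3.

C16H29NO3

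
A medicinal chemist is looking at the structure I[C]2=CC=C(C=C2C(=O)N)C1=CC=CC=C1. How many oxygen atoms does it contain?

Scan the SMILES for O atoms (remember two-letter symbols like Cl and Br are single atoms).
Oxygen count: 1.

1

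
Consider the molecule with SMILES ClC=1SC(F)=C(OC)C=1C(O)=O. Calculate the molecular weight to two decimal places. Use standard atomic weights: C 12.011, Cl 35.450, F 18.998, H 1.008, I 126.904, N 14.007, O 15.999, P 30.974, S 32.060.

First, the molecular formula is C6H4ClFO3S (counting implicit H from valence).
  C: 6 × 12.011 = 72.066
  Cl: 1 × 35.450 = 35.450
  F: 1 × 18.998 = 18.998
  H: 4 × 1.008 = 4.032
  O: 3 × 15.999 = 47.997
  S: 1 × 32.060 = 32.060
Sum: 6×12.011 + 1×35.450 + 1×18.998 + 4×1.008 + 3×15.999 + 1×32.060 = 210.603 → 210.60 g/mol.

210.60 g/mol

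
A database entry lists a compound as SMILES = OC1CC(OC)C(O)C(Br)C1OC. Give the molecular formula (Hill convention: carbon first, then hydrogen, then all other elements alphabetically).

Walk through each heavy atom and fill implicit hydrogens from standard valence (C 4, N 3, O 2, S 2, halogen 1):
  atom 1: O, bond orders sum to 1 (valence 2) → 1 H
  atom 2: C, bond orders sum to 3 (valence 4) → 1 H
  atom 3: C, bond orders sum to 2 (valence 4) → 2 H
  atom 4: C, bond orders sum to 3 (valence 4) → 1 H
  atom 5: O, bond orders sum to 2 (valence 2) → 0 H
  atom 6: C, bond orders sum to 1 (valence 4) → 3 H
  atom 7: C, bond orders sum to 3 (valence 4) → 1 H
  atom 8: O, bond orders sum to 1 (valence 2) → 1 H
  atom 9: C, bond orders sum to 3 (valence 4) → 1 H
  atom 10: Br (halogen, monovalent) → 0 H
  atom 11: C, bond orders sum to 3 (valence 4) → 1 H
  atom 12: O, bond orders sum to 2 (valence 2) → 0 H
  atom 13: C, bond orders sum to 1 (valence 4) → 3 H
Totals → C:8, H:15, Br:1, O:4.
In Hill order: C8H15BrO4.

C8H15BrO4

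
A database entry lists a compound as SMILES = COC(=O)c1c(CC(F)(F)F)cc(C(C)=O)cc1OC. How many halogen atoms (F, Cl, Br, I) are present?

Halogen atoms appear at heavy-atom positions 9, 10, 11 (3×F).
Other groups present: 1 ester, 1 ether, 1 ketone.
Halogen count: 3.

3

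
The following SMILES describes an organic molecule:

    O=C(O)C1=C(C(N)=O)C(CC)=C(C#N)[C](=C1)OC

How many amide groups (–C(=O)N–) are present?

The amide motif appears at heavy-atom position 6 in the SMILES.
Other groups present: 1 carboxylic acid, 1 ether, 1 nitrile.
Amide count: 1.

1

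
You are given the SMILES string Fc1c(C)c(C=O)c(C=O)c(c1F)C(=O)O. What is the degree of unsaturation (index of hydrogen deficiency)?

7

Molecular formula: C10H6F2O4.
DoU = (2C + 2 + N − H − X) / 2, where X is the halogen count and O/S are ignored.
    = (2·10 + 2 + 0 − 6 − 2) / 2 = 14 / 2 = 7.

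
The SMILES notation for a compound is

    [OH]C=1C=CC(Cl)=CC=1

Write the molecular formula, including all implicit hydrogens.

C6H5ClO

Walk through each heavy atom and fill implicit hydrogens from standard valence (C 4, N 3, O 2, S 2, halogen 1):
  atom 1: O with explicit H count 1
  atom 2: C, bond orders sum to 4 (valence 4) → 0 H
  atom 3: C, bond orders sum to 3 (valence 4) → 1 H
  atom 4: C, bond orders sum to 3 (valence 4) → 1 H
  atom 5: C, bond orders sum to 4 (valence 4) → 0 H
  atom 6: Cl (halogen, monovalent) → 0 H
  atom 7: C, bond orders sum to 3 (valence 4) → 1 H
  atom 8: C, bond orders sum to 3 (valence 4) → 1 H
Totals → C:6, H:5, Cl:1, O:1.
In Hill order: C6H5ClO.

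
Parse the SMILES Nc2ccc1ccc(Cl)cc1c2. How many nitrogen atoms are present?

Scan the SMILES for N atoms (remember two-letter symbols like Cl and Br are single atoms).
Nitrogen count: 1.

1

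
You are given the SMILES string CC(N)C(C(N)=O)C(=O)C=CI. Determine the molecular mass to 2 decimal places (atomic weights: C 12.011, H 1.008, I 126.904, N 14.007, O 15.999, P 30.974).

First, the molecular formula is C7H11IN2O2 (counting implicit H from valence).
  C: 7 × 12.011 = 84.077
  H: 11 × 1.008 = 11.088
  I: 1 × 126.904 = 126.904
  N: 2 × 14.007 = 28.014
  O: 2 × 15.999 = 31.998
Sum: 7×12.011 + 11×1.008 + 1×126.904 + 2×14.007 + 2×15.999 = 282.081 → 282.08 g/mol.

282.08 g/mol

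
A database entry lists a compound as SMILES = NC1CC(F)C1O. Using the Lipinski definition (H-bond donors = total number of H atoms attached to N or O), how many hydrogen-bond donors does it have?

Donors: find every N or O and count the H atoms it carries.
  atom 1 (N): bond orders sum to 1 → 2 H
  atom 7 (O): bond orders sum to 1 → 1 H
Lipinski HBD = 3.

3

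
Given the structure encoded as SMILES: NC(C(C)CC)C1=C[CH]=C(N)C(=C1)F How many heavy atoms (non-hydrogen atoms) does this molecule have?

Every atom symbol written in the SMILES (organic subset) is one heavy atom; implicit H are not written.
Heavy atoms by element → C:11, F:1, N:2.
Total: 14.

14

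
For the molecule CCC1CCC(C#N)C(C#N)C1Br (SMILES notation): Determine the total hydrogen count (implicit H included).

13

Walk through each heavy atom and fill implicit hydrogens from standard valence (C 4, N 3, O 2, S 2, halogen 1):
  atom 1: C, bond orders sum to 1 (valence 4) → 3 H
  atom 2: C, bond orders sum to 2 (valence 4) → 2 H
  atom 3: C, bond orders sum to 3 (valence 4) → 1 H
  atom 4: C, bond orders sum to 2 (valence 4) → 2 H
  atom 5: C, bond orders sum to 2 (valence 4) → 2 H
  atom 6: C, bond orders sum to 3 (valence 4) → 1 H
  atom 7: C, bond orders sum to 4 (valence 4) → 0 H
  atom 8: N, bond orders sum to 3 (valence 3) → 0 H
  atom 9: C, bond orders sum to 3 (valence 4) → 1 H
  atom 10: C, bond orders sum to 4 (valence 4) → 0 H
  atom 11: N, bond orders sum to 3 (valence 3) → 0 H
  atom 12: C, bond orders sum to 3 (valence 4) → 1 H
  atom 13: Br (halogen, monovalent) → 0 H
Total hydrogens: 13.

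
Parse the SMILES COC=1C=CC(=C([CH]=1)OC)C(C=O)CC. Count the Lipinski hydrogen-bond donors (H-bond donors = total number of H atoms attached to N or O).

0

Donors: find every N or O and count the H atoms it carries.
  atom 2 (O): bond orders sum to 2 → 0 H
  atom 9 (O): bond orders sum to 2 → 0 H
  atom 13 (O): bond orders sum to 2 → 0 H
Lipinski HBD = 0.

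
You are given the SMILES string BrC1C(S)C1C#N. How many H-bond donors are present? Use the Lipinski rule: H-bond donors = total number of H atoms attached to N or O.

Donors: find every N or O and count the H atoms it carries.
  atom 7 (N): bond orders sum to 3 → 0 H
Lipinski HBD = 0.

0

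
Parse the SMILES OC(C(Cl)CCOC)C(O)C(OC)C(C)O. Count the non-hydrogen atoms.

16

Every atom symbol written in the SMILES (organic subset) is one heavy atom; implicit H are not written.
Heavy atoms by element → C:10, Cl:1, O:5.
Total: 16.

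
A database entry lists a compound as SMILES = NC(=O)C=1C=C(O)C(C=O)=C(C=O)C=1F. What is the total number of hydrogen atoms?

6

Walk through each heavy atom and fill implicit hydrogens from standard valence (C 4, N 3, O 2, S 2, halogen 1):
  atom 1: N, bond orders sum to 1 (valence 3) → 2 H
  atom 2: C, bond orders sum to 4 (valence 4) → 0 H
  atom 3: O, bond orders sum to 2 (valence 2) → 0 H
  atom 4: C, bond orders sum to 4 (valence 4) → 0 H
  atom 5: C, bond orders sum to 3 (valence 4) → 1 H
  atom 6: C, bond orders sum to 4 (valence 4) → 0 H
  atom 7: O, bond orders sum to 1 (valence 2) → 1 H
  atom 8: C, bond orders sum to 4 (valence 4) → 0 H
  atom 9: C, bond orders sum to 3 (valence 4) → 1 H
  atom 10: O, bond orders sum to 2 (valence 2) → 0 H
  atom 11: C, bond orders sum to 4 (valence 4) → 0 H
  atom 12: C, bond orders sum to 3 (valence 4) → 1 H
  atom 13: O, bond orders sum to 2 (valence 2) → 0 H
  atom 14: C, bond orders sum to 4 (valence 4) → 0 H
  atom 15: F (halogen, monovalent) → 0 H
Total hydrogens: 6.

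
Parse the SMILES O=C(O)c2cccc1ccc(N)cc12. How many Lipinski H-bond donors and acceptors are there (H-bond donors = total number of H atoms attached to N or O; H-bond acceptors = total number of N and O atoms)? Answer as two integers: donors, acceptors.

Donors: find every N or O and count the H atoms it carries.
  atom 1 (O): bond orders sum to 2 → 0 H
  atom 3 (O): bond orders sum to 1 → 1 H
  atom 12 (N): bond orders sum to 1 → 2 H
Lipinski HBD = 3.
Acceptors: N atoms = 1, O atoms = 2 → HBA = 3.

3, 3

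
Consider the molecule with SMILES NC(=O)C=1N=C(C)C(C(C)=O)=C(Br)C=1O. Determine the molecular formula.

Walk through each heavy atom and fill implicit hydrogens from standard valence (C 4, N 3, O 2, S 2, halogen 1):
  atom 1: N, bond orders sum to 1 (valence 3) → 2 H
  atom 2: C, bond orders sum to 4 (valence 4) → 0 H
  atom 3: O, bond orders sum to 2 (valence 2) → 0 H
  atom 4: C, bond orders sum to 4 (valence 4) → 0 H
  atom 5: N, bond orders sum to 3 (valence 3) → 0 H
  atom 6: C, bond orders sum to 4 (valence 4) → 0 H
  atom 7: C, bond orders sum to 1 (valence 4) → 3 H
  atom 8: C, bond orders sum to 4 (valence 4) → 0 H
  atom 9: C, bond orders sum to 4 (valence 4) → 0 H
  atom 10: C, bond orders sum to 1 (valence 4) → 3 H
  atom 11: O, bond orders sum to 2 (valence 2) → 0 H
  atom 12: C, bond orders sum to 4 (valence 4) → 0 H
  atom 13: Br (halogen, monovalent) → 0 H
  atom 14: C, bond orders sum to 4 (valence 4) → 0 H
  atom 15: O, bond orders sum to 1 (valence 2) → 1 H
Totals → C:9, H:9, Br:1, N:2, O:3.

C9H9BrN2O3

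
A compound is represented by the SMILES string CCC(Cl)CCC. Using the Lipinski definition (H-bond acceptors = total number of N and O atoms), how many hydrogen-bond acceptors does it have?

N atoms: 0; O atoms: 0.
Lipinski HBA = 0 + 0 = 0.

0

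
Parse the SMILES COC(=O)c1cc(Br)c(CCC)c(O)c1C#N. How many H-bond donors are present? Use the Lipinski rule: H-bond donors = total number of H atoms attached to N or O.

Donors: find every N or O and count the H atoms it carries.
  atom 2 (O): bond orders sum to 2 → 0 H
  atom 4 (O): bond orders sum to 2 → 0 H
  atom 14 (O): bond orders sum to 1 → 1 H
  atom 17 (N): bond orders sum to 3 → 0 H
Lipinski HBD = 1.

1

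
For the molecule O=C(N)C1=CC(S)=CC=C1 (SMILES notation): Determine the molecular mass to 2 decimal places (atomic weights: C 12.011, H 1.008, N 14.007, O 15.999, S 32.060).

153.20 g/mol

First, the molecular formula is C7H7NOS (counting implicit H from valence).
  C: 7 × 12.011 = 84.077
  H: 7 × 1.008 = 7.056
  N: 1 × 14.007 = 14.007
  O: 1 × 15.999 = 15.999
  S: 1 × 32.060 = 32.060
Sum: 7×12.011 + 7×1.008 + 1×14.007 + 1×15.999 + 1×32.060 = 153.199 → 153.20 g/mol.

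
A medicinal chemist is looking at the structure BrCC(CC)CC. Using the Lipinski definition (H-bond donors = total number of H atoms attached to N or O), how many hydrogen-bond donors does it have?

0

Donors: find every N or O and count the H atoms it carries.
  (no N or O atoms present)
Lipinski HBD = 0.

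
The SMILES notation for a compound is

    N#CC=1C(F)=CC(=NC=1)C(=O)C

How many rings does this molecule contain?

1

In SMILES, each pair of matching ring-closure digits denotes one ring-closing bond; the number of such bonds equals the number of independent rings.
Ring-closure bonds here: 1.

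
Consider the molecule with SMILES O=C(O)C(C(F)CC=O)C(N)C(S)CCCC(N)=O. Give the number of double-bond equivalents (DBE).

3

Degree of unsaturation = (number of rings) + (number of π bonds).
Ring closures in the SMILES: 0.
π bonds: 3 double bonds (each 1 DoU) → 3 DoU from unsaturation.
Total DoU = 0 + 3 = 3.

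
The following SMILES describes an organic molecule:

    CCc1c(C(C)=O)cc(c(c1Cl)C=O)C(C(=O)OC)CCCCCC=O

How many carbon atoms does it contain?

Count every carbon token in the SMILES (each C, including those in ring-closure positions and inside branches).
Carbon count: 20.

20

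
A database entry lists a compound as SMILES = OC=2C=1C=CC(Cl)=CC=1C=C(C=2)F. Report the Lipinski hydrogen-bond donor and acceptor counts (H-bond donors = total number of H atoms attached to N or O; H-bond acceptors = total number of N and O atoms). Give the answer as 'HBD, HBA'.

Donors: find every N or O and count the H atoms it carries.
  atom 1 (O): bond orders sum to 1 → 1 H
Lipinski HBD = 1.
Acceptors: N atoms = 0, O atoms = 1 → HBA = 1.

1, 1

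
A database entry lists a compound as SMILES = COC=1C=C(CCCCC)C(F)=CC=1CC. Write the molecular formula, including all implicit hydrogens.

C14H21FO

Walk through each heavy atom and fill implicit hydrogens from standard valence (C 4, N 3, O 2, S 2, halogen 1):
  atom 1: C, bond orders sum to 1 (valence 4) → 3 H
  atom 2: O, bond orders sum to 2 (valence 2) → 0 H
  atom 3: C, bond orders sum to 4 (valence 4) → 0 H
  atom 4: C, bond orders sum to 3 (valence 4) → 1 H
  atom 5: C, bond orders sum to 4 (valence 4) → 0 H
  atom 6: C, bond orders sum to 2 (valence 4) → 2 H
  atom 7: C, bond orders sum to 2 (valence 4) → 2 H
  atom 8: C, bond orders sum to 2 (valence 4) → 2 H
  atom 9: C, bond orders sum to 2 (valence 4) → 2 H
  atom 10: C, bond orders sum to 1 (valence 4) → 3 H
  atom 11: C, bond orders sum to 4 (valence 4) → 0 H
  atom 12: F (halogen, monovalent) → 0 H
  atom 13: C, bond orders sum to 3 (valence 4) → 1 H
  atom 14: C, bond orders sum to 4 (valence 4) → 0 H
  atom 15: C, bond orders sum to 2 (valence 4) → 2 H
  atom 16: C, bond orders sum to 1 (valence 4) → 3 H
Totals → C:14, H:21, F:1, O:1.
In Hill order: C14H21FO.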